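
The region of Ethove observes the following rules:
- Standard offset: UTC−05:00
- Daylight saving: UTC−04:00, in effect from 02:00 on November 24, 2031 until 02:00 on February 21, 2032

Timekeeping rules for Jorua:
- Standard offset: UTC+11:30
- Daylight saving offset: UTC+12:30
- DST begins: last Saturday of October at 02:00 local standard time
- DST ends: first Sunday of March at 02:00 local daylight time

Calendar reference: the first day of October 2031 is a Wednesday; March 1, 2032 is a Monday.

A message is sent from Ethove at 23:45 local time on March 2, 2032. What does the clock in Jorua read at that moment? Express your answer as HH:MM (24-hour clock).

March 2, 2032 is outside the daylight-saving period (24 November 2031 – 21 February 2032), so Ethove is on standard time, UTC−05:00.
23:45 Ethove + 5h = 04:45 UTC (rolling into the next day, 3 March 2032).
1 October 2031 is a Wednesday, so Saturdays fall on 4, 11, 18, 25; the last is October 25.
1 March 2032 is a Monday, so the first Sunday is March 7.
At the standard offset (UTC+11:30), 04:45 UTC + 11h30m = 16:15 Jorua standard time.
The standard-time date in Jorua, March 3, 2032, lies within the daylight-saving period (25 October 2031 – 7 March 2032), so Jorua is on daylight time, UTC+12:30.
04:45 UTC + 12h30m = 17:15 Jorua.

17:15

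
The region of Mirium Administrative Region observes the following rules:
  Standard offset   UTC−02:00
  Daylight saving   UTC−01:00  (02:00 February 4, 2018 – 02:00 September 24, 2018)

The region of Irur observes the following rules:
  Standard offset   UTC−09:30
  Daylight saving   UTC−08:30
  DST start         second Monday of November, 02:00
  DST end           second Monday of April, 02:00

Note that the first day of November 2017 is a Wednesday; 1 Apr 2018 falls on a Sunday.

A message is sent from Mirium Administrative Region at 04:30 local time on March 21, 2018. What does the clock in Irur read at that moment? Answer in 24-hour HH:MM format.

21:00

Daylight saving runs 4 February – 24 September; March 21, 2018 is inside that window, so Mirium Administrative Region is at UTC−01:00.
04:30 Mirium Administrative Region + 1h = 05:30 UTC.
1 November 2017 is a Wednesday, so the first Monday is November 6 and the second is November 13.
1 April 2018 is a Sunday, so the first Monday is April 2 and the second is April 9.
At the standard offset (UTC−09:30), 05:30 UTC − 9h30m = 20:00 Irur standard time (rolling into the previous day, 20 March 2018).
The standard-time date in Irur, March 20, 2018, lies within the daylight-saving period (13 November 2017 – 9 April 2018), so Irur is on daylight time, UTC−08:30.
05:30 UTC − 8h30m = 21:00 Irur (rolling into the previous day, 20 March 2018).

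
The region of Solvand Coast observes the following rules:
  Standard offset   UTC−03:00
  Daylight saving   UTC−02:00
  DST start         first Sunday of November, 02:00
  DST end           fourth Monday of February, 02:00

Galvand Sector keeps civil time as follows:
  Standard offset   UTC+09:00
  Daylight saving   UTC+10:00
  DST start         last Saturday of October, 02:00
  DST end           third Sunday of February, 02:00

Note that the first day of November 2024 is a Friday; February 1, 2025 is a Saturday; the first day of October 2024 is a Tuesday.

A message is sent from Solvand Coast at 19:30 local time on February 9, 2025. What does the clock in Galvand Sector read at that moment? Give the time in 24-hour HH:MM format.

1 November 2024 is a Friday, so the first Sunday is November 3.
1 February 2025 is a Saturday, so the first Monday is February 3 and the fourth is February 24.
February 9, 2025 falls between 3 November 2024 and 24 February 2025, so daylight saving is in effect and Solvand Coast is at UTC−02:00.
19:30 Solvand Coast + 2h = 21:30 UTC.
1 October 2024 is a Tuesday, so Saturdays fall on 5, 12, 19, 26; the last is October 26.
1 February 2025 is a Saturday, so the first Sunday is February 2 and the third is February 16.
At the standard offset (UTC+09:00), 21:30 UTC + 9h = 06:30 Galvand Sector standard time (rolling into the next day, 10 February 2025).
The standard-time date in Galvand Sector, February 10, 2025, lies within the daylight-saving period (26 October 2024 – 16 February 2025), so Galvand Sector is on daylight time, UTC+10:00.
21:30 UTC + 10h = 07:30 Galvand Sector (rolling into the next day, 10 February 2025).

07:30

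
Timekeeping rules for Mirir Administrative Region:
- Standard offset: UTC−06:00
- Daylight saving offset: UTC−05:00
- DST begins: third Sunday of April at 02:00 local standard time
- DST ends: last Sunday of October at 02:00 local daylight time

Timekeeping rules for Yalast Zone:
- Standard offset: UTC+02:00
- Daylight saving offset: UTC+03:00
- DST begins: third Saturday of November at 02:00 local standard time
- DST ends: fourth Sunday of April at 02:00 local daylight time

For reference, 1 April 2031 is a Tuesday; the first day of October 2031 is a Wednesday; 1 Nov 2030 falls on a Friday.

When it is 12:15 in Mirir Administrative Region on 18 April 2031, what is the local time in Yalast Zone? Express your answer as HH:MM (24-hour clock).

21:15

1 April 2031 is a Tuesday, so the first Sunday is April 6 and the third is April 20.
1 October 2031 is a Wednesday, so Sundays fall on 5, 12, 19, 26; the last is October 26.
Daylight saving runs 20 April – 26 October; 18 April 2031 is outside that window, so Mirir Administrative Region is on standard time at UTC−06:00.
12:15 Mirir Administrative Region + 6h = 18:15 UTC.
1 November 2030 is a Friday, so the first Saturday is November 2 and the third is November 16.
1 April 2031 is a Tuesday, so the first Sunday is April 6 and the fourth is April 27.
At the standard offset (UTC+02:00), 18:15 UTC + 2h = 20:15 Yalast Zone standard time.
Daylight saving runs 16 November 2030 – 27 April 2031; the standard-time date in Yalast Zone, 18 April 2031, is inside that window, so Yalast Zone is at UTC+03:00.
18:15 UTC + 3h = 21:15 Yalast Zone.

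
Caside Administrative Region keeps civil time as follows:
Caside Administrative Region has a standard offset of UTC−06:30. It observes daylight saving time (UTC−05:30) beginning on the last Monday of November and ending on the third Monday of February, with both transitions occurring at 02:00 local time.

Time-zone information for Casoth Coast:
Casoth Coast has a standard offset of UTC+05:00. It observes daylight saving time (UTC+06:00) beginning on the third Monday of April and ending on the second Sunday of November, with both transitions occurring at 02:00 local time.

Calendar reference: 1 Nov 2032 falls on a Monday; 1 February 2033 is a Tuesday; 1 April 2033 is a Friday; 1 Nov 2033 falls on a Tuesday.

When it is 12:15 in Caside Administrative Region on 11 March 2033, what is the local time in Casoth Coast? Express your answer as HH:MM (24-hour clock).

1 November 2032 is a Monday, so Mondays fall on 1, 8, 15, 22, 29; the last is November 29.
1 February 2033 is a Tuesday, so the first Monday is February 7 and the third is February 21.
11 March 2033 does not fall between 29 November 2032 and 21 February 2033, so daylight saving is not in effect and Caside Administrative Region is at UTC−06:30.
12:15 Caside Administrative Region + 6h30m = 18:45 UTC.
1 April 2033 is a Friday, so the first Monday is April 4 and the third is April 18.
1 November 2033 is a Tuesday, so the first Sunday is November 6 and the second is November 13.
At the standard offset (UTC+05:00), 18:45 UTC + 5h = 23:45 Casoth Coast standard time.
Daylight saving runs 18 April – 13 November; the standard-time date in Casoth Coast, 11 March 2033, is outside that window, so Casoth Coast is on standard time at UTC+05:00.
18:45 UTC + 5h = 23:45 Casoth Coast.

23:45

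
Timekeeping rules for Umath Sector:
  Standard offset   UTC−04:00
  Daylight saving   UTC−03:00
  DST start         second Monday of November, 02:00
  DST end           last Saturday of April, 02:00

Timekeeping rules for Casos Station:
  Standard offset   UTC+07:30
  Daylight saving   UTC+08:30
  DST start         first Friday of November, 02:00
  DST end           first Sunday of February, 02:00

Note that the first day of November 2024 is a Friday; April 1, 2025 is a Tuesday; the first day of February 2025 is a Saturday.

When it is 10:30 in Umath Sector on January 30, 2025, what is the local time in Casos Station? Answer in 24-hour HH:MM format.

1 November 2024 is a Friday, so the first Monday is November 4 and the second is November 11.
1 April 2025 is a Tuesday, so Saturdays fall on 5, 12, 19, 26; the last is April 26.
January 30, 2025 falls between 11 November 2024 and 26 April 2025, so daylight saving is in effect and Umath Sector is at UTC−03:00.
10:30 Umath Sector + 3h = 13:30 UTC.
1 November 2024 is a Friday, so the first Friday is November 1.
1 February 2025 is a Saturday, so the first Sunday is February 2.
At the standard offset (UTC+07:30), 13:30 UTC + 7h30m = 21:00 Casos Station standard time.
The standard-time date in Casos Station, January 30, 2025, falls between 1 November 2024 and 2 February 2025, so daylight saving is in effect and Casos Station is at UTC+08:30.
13:30 UTC + 8h30m = 22:00 Casos Station.

22:00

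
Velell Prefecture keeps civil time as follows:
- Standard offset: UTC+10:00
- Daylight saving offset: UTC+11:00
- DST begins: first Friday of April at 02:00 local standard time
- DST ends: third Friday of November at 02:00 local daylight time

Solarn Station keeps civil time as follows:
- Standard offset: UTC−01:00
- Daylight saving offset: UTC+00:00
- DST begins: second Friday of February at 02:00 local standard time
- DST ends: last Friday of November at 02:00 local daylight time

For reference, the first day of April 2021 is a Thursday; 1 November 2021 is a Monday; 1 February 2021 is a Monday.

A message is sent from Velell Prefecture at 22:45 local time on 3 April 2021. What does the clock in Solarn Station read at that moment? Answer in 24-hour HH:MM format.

11:45

1 April 2021 is a Thursday, so the first Friday is April 2.
1 November 2021 is a Monday, so the first Friday is November 5 and the third is November 19.
3 April 2021 falls between 2 April and 19 November, so daylight saving is in effect and Velell Prefecture is at UTC+11:00.
22:45 Velell Prefecture − 11h = 11:45 UTC.
1 February 2021 is a Monday, so the first Friday is February 5 and the second is February 12.
1 November 2021 is a Monday, so Fridays fall on 5, 12, 19, 26; the last is November 26.
At the standard offset (UTC−01:00), 11:45 UTC − 1h = 10:45 Solarn Station standard time.
The standard-time date in Solarn Station, 3 April 2021, falls between 12 February and 26 November, so daylight saving is in effect and Solarn Station is at UTC+00:00.
11:45 UTC + 0h = 11:45 Solarn Station.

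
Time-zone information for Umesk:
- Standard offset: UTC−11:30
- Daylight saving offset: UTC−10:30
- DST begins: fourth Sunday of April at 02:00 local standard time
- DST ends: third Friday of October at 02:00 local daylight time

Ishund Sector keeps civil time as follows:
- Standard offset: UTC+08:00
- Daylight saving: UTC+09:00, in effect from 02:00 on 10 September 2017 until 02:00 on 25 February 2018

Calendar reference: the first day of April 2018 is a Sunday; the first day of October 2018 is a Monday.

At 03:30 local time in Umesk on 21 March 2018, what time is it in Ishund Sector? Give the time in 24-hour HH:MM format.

1 April 2018 is a Sunday, so the first Sunday is April 1 and the fourth is April 22.
1 October 2018 is a Monday, so the first Friday is October 5 and the third is October 19.
21 March 2018 is outside the daylight-saving period (22 April – 19 October), so Umesk is on standard time, UTC−11:30.
03:30 Umesk + 11h30m = 15:00 UTC.
At the standard offset (UTC+08:00), 15:00 UTC + 8h = 23:00 Ishund Sector standard time.
The standard-time date in Ishund Sector, 21 March 2018, is outside the daylight-saving period (10 September 2017 – 25 February 2018), so Ishund Sector is on standard time, UTC+08:00.
15:00 UTC + 8h = 23:00 Ishund Sector.

23:00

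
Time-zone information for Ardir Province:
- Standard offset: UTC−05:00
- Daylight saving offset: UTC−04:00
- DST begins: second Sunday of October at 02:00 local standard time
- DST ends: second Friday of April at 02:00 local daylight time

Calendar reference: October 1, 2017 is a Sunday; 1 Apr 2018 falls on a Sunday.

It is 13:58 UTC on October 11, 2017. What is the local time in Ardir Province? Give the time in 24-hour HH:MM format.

1 October 2017 is a Sunday, so the first Sunday is October 1 and the second is October 8.
1 April 2018 is a Sunday, so the first Friday is April 6 and the second is April 13.
At the standard offset (UTC−05:00), 13:58 UTC − 5h = 08:58 Ardir Province standard time.
The standard-time date in Ardir Province, October 11, 2017, lies within the daylight-saving period (8 October 2017 – 13 April 2018), so Ardir Province is on daylight time, UTC−04:00.
13:58 UTC − 4h = 09:58 local.

09:58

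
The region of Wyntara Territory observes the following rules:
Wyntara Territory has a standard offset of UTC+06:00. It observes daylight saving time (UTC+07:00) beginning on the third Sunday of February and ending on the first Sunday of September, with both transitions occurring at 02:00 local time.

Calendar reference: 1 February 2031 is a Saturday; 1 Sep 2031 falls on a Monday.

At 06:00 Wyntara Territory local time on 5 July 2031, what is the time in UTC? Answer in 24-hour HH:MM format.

1 February 2031 is a Saturday, so the first Sunday is February 2 and the third is February 16.
1 September 2031 is a Monday, so the first Sunday is September 7.
5 July 2031 falls between 16 February and 7 September, so daylight saving is in effect and Wyntara Territory is at UTC+07:00.
06:00 local − 7h = 23:00 UTC (rolling into the previous day, 4 July 2031).

23:00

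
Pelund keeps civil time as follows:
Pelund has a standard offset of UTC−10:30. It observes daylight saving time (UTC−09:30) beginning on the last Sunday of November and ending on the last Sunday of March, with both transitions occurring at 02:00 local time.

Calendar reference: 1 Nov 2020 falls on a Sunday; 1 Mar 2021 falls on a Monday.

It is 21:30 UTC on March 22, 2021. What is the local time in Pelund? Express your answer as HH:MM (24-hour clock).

1 November 2020 is a Sunday, so Sundays fall on 1, 8, 15, 22, 29; the last is November 29.
1 March 2021 is a Monday, so Sundays fall on 7, 14, 21, 28; the last is March 28.
At the standard offset (UTC−10:30), 21:30 UTC − 10h30m = 11:00 Pelund standard time.
Daylight saving runs 29 November 2020 – 28 March 2021; the standard-time date in Pelund, March 22, 2021, is inside that window, so Pelund is at UTC−09:30.
21:30 UTC − 9h30m = 12:00 local.

12:00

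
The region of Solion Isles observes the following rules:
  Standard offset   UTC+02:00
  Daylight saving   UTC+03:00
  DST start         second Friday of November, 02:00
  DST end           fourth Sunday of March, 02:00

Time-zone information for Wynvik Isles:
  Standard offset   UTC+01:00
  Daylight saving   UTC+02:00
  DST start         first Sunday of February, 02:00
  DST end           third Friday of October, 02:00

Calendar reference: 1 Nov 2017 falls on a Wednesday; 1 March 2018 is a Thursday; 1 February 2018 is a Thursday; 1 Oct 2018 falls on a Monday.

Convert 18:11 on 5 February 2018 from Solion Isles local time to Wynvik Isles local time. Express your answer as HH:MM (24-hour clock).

17:11

1 November 2017 is a Wednesday, so the first Friday is November 3 and the second is November 10.
1 March 2018 is a Thursday, so the first Sunday is March 4 and the fourth is March 25.
5 February 2018 falls between 10 November 2017 and 25 March 2018, so daylight saving is in effect and Solion Isles is at UTC+03:00.
18:11 Solion Isles − 3h = 15:11 UTC.
1 February 2018 is a Thursday, so the first Sunday is February 4.
1 October 2018 is a Monday, so the first Friday is October 5 and the third is October 19.
At the standard offset (UTC+01:00), 15:11 UTC + 1h = 16:11 Wynvik Isles standard time.
Daylight saving runs 4 February – 19 October; the standard-time date in Wynvik Isles, 5 February 2018, is inside that window, so Wynvik Isles is at UTC+02:00.
15:11 UTC + 2h = 17:11 Wynvik Isles.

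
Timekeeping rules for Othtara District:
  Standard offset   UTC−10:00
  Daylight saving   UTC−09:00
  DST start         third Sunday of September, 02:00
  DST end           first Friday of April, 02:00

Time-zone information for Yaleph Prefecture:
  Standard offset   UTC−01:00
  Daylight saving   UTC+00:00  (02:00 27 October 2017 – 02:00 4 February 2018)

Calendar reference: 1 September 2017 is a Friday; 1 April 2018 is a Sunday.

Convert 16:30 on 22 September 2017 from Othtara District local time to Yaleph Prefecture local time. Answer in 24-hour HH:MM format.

00:30

1 September 2017 is a Friday, so the first Sunday is September 3 and the third is September 17.
1 April 2018 is a Sunday, so the first Friday is April 6.
22 September 2017 falls between 17 September 2017 and 6 April 2018, so daylight saving is in effect and Othtara District is at UTC−09:00.
16:30 Othtara District + 9h = 01:30 UTC (rolling into the next day, 23 September 2017).
At the standard offset (UTC−01:00), 01:30 UTC − 1h = 00:30 Yaleph Prefecture standard time.
The standard-time date in Yaleph Prefecture, 23 September 2017, is outside the daylight-saving period (27 October 2017 – 4 February 2018), so Yaleph Prefecture is on standard time, UTC−01:00.
01:30 UTC − 1h = 00:30 Yaleph Prefecture.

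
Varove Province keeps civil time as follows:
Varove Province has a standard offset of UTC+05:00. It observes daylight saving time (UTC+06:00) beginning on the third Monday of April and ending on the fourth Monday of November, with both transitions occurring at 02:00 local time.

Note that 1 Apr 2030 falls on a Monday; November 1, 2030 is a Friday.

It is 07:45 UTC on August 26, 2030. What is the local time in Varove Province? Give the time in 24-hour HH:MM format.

1 April 2030 is a Monday, so the first Monday is April 1 and the third is April 15.
1 November 2030 is a Friday, so the first Monday is November 4 and the fourth is November 25.
At the standard offset (UTC+05:00), 07:45 UTC + 5h = 12:45 Varove Province standard time.
The standard-time date in Varove Province, August 26, 2030, falls between 15 April and 25 November, so daylight saving is in effect and Varove Province is at UTC+06:00.
07:45 UTC + 6h = 13:45 local.

13:45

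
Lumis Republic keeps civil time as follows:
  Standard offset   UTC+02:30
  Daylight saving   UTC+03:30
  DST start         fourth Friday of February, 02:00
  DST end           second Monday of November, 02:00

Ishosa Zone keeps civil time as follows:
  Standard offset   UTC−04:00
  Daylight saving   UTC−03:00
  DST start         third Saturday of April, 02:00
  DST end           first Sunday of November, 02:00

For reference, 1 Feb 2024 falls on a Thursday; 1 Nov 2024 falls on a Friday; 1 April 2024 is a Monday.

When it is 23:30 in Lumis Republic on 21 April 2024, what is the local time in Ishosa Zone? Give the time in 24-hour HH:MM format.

17:00

1 February 2024 is a Thursday, so the first Friday is February 2 and the fourth is February 23.
1 November 2024 is a Friday, so the first Monday is November 4 and the second is November 11.
21 April 2024 lies within the daylight-saving period (23 February – 11 November), so Lumis Republic is on daylight time, UTC+03:30.
23:30 Lumis Republic − 3h30m = 20:00 UTC.
1 April 2024 is a Monday, so the first Saturday is April 6 and the third is April 20.
1 November 2024 is a Friday, so the first Sunday is November 3.
At the standard offset (UTC−04:00), 20:00 UTC − 4h = 16:00 Ishosa Zone standard time.
The standard-time date in Ishosa Zone, 21 April 2024, lies within the daylight-saving period (20 April – 3 November), so Ishosa Zone is on daylight time, UTC−03:00.
20:00 UTC − 3h = 17:00 Ishosa Zone.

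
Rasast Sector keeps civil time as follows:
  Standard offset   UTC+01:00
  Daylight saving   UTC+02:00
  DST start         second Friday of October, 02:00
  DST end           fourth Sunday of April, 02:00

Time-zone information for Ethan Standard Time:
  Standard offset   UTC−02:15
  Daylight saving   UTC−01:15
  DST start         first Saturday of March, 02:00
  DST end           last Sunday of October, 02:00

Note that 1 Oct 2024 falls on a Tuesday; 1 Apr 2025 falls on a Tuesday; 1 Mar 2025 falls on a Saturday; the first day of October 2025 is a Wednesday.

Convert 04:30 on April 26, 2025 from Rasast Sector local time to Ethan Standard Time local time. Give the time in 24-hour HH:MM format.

01:15

1 October 2024 is a Tuesday, so the first Friday is October 4 and the second is October 11.
1 April 2025 is a Tuesday, so the first Sunday is April 6 and the fourth is April 27.
Daylight saving runs 11 October 2024 – 27 April 2025; April 26, 2025 is inside that window, so Rasast Sector is at UTC+02:00.
04:30 Rasast Sector − 2h = 02:30 UTC.
1 March 2025 is a Saturday, so the first Saturday is March 1.
1 October 2025 is a Wednesday, so Sundays fall on 5, 12, 19, 26; the last is October 26.
At the standard offset (UTC−02:15), 02:30 UTC − 2h15m = 00:15 Ethan Standard Time standard time.
Daylight saving runs 1 March – 26 October; the standard-time date in Ethan Standard Time, April 26, 2025, is inside that window, so Ethan Standard Time is at UTC−01:15.
02:30 UTC − 1h15m = 01:15 Ethan Standard Time.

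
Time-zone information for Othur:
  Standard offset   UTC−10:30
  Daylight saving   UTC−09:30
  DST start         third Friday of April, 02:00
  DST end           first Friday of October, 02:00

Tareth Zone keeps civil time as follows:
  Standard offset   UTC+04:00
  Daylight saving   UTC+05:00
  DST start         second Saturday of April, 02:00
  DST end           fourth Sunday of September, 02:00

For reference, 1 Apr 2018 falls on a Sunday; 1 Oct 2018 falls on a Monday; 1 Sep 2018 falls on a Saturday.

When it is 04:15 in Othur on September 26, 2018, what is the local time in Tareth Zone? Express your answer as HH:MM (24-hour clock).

17:45

1 April 2018 is a Sunday, so the first Friday is April 6 and the third is April 20.
1 October 2018 is a Monday, so the first Friday is October 5.
Daylight saving runs 20 April – 5 October; September 26, 2018 is inside that window, so Othur is at UTC−09:30.
04:15 Othur + 9h30m = 13:45 UTC.
1 April 2018 is a Sunday, so the first Saturday is April 7 and the second is April 14.
1 September 2018 is a Saturday, so the first Sunday is September 2 and the fourth is September 23.
At the standard offset (UTC+04:00), 13:45 UTC + 4h = 17:45 Tareth Zone standard time.
The standard-time date in Tareth Zone, September 26, 2018, does not fall between 14 April and 23 September, so daylight saving is not in effect and Tareth Zone is at UTC+04:00.
13:45 UTC + 4h = 17:45 Tareth Zone.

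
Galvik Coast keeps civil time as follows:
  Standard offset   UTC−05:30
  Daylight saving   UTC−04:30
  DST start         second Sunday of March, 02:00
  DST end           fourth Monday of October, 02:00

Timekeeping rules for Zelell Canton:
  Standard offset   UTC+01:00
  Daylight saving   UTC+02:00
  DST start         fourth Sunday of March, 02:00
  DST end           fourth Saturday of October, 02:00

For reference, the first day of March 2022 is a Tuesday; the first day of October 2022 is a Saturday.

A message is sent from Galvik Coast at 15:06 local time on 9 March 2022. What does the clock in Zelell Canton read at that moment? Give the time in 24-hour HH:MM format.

21:36

1 March 2022 is a Tuesday, so the first Sunday is March 6 and the second is March 13.
1 October 2022 is a Saturday, so the first Monday is October 3 and the fourth is October 24.
9 March 2022 is outside the daylight-saving period (13 March – 24 October), so Galvik Coast is on standard time, UTC−05:30.
15:06 Galvik Coast + 5h30m = 20:36 UTC.
1 March 2022 is a Tuesday, so the first Sunday is March 6 and the fourth is March 27.
1 October 2022 is a Saturday, so the first Saturday is October 1 and the fourth is October 22.
At the standard offset (UTC+01:00), 20:36 UTC + 1h = 21:36 Zelell Canton standard time.
The standard-time date in Zelell Canton, 9 March 2022, does not fall between 27 March and 22 October, so daylight saving is not in effect and Zelell Canton is at UTC+01:00.
20:36 UTC + 1h = 21:36 Zelell Canton.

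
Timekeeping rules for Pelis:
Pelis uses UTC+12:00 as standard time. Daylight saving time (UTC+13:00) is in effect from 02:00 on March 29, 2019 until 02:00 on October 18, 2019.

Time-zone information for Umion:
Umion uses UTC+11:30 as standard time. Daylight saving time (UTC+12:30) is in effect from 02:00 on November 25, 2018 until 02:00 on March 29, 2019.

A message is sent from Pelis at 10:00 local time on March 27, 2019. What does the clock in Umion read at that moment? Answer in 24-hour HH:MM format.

March 27, 2019 does not fall between 29 March and 18 October, so daylight saving is not in effect and Pelis is at UTC+12:00.
10:00 Pelis − 12h = 22:00 UTC (rolling into the previous day, 26 March 2019).
At the standard offset (UTC+11:30), 22:00 UTC + 11h30m = 09:30 Umion standard time (rolling into the next day, 27 March 2019).
Daylight saving runs 25 November 2018 – 29 March 2019; the standard-time date in Umion, March 27, 2019, is inside that window, so Umion is at UTC+12:30.
22:00 UTC + 12h30m = 10:30 Umion (rolling into the next day, 27 March 2019).

10:30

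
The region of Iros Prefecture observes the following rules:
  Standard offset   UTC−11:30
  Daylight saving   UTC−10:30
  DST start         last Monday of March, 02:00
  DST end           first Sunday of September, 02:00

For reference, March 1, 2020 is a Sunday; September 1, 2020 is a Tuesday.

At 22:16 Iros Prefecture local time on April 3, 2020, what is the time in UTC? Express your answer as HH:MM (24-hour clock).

08:46

1 March 2020 is a Sunday, so Mondays fall on 2, 9, 16, 23, 30; the last is March 30.
1 September 2020 is a Tuesday, so the first Sunday is September 6.
Daylight saving runs 30 March – 6 September; April 3, 2020 is inside that window, so Iros Prefecture is at UTC−10:30.
22:16 local + 10h30m = 08:46 UTC (rolling into the next day, 4 April 2020).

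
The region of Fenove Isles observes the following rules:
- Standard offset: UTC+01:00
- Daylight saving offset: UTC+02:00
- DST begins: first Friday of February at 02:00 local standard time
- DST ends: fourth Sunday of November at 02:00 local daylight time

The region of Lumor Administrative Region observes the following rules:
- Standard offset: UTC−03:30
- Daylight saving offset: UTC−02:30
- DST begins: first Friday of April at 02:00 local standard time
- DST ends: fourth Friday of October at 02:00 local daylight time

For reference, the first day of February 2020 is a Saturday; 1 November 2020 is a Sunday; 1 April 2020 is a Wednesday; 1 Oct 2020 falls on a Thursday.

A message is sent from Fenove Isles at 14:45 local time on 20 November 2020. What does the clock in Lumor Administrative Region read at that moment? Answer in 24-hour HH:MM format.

1 February 2020 is a Saturday, so the first Friday is February 7.
1 November 2020 is a Sunday, so the first Sunday is November 1 and the fourth is November 22.
20 November 2020 falls between 7 February and 22 November, so daylight saving is in effect and Fenove Isles is at UTC+02:00.
14:45 Fenove Isles − 2h = 12:45 UTC.
1 April 2020 is a Wednesday, so the first Friday is April 3.
1 October 2020 is a Thursday, so the first Friday is October 2 and the fourth is October 23.
At the standard offset (UTC−03:30), 12:45 UTC − 3h30m = 09:15 Lumor Administrative Region standard time.
Daylight saving runs 3 April – 23 October; the standard-time date in Lumor Administrative Region, 20 November 2020, is outside that window, so Lumor Administrative Region is on standard time at UTC−03:30.
12:45 UTC − 3h30m = 09:15 Lumor Administrative Region.

09:15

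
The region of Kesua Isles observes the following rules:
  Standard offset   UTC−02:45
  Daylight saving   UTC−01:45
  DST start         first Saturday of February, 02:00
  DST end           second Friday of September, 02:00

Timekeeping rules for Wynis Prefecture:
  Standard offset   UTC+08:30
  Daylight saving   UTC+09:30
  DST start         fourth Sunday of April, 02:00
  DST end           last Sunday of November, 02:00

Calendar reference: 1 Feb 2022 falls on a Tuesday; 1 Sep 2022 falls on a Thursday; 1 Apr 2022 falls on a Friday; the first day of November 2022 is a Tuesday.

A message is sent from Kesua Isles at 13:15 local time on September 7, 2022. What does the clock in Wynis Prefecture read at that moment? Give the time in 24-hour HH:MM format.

1 February 2022 is a Tuesday, so the first Saturday is February 5.
1 September 2022 is a Thursday, so the first Friday is September 2 and the second is September 9.
September 7, 2022 lies within the daylight-saving period (5 February – 9 September), so Kesua Isles is on daylight time, UTC−01:45.
13:15 Kesua Isles + 1h45m = 15:00 UTC.
1 April 2022 is a Friday, so the first Sunday is April 3 and the fourth is April 24.
1 November 2022 is a Tuesday, so Sundays fall on 6, 13, 20, 27; the last is November 27.
At the standard offset (UTC+08:30), 15:00 UTC + 8h30m = 23:30 Wynis Prefecture standard time.
The standard-time date in Wynis Prefecture, September 7, 2022, falls between 24 April and 27 November, so daylight saving is in effect and Wynis Prefecture is at UTC+09:30.
15:00 UTC + 9h30m = 00:30 Wynis Prefecture (rolling into the next day, 8 September 2022).

00:30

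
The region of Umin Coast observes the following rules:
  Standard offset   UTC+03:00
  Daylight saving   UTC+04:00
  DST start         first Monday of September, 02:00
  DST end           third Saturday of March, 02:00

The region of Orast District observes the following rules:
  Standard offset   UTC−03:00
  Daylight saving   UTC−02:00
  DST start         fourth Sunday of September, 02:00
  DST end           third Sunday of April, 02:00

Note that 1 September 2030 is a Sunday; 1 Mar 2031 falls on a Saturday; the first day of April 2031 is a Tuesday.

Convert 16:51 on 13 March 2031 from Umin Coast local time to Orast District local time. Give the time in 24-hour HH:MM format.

1 September 2030 is a Sunday, so the first Monday is September 2.
1 March 2031 is a Saturday, so the first Saturday is March 1 and the third is March 15.
13 March 2031 falls between 2 September 2030 and 15 March 2031, so daylight saving is in effect and Umin Coast is at UTC+04:00.
16:51 Umin Coast − 4h = 12:51 UTC.
1 September 2030 is a Sunday, so the first Sunday is September 1 and the fourth is September 22.
1 April 2031 is a Tuesday, so the first Sunday is April 6 and the third is April 20.
At the standard offset (UTC−03:00), 12:51 UTC − 3h = 09:51 Orast District standard time.
The standard-time date in Orast District, 13 March 2031, lies within the daylight-saving period (22 September 2030 – 20 April 2031), so Orast District is on daylight time, UTC−02:00.
12:51 UTC − 2h = 10:51 Orast District.

10:51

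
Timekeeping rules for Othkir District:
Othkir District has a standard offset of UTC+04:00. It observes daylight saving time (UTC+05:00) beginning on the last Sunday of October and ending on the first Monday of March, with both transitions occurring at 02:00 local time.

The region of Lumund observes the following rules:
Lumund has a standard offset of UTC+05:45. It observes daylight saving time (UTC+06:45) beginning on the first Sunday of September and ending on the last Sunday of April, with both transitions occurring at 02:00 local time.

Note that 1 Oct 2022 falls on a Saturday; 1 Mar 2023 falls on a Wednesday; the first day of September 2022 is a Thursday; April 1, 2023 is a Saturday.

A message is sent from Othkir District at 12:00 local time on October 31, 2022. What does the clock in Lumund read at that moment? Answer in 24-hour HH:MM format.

13:45

1 October 2022 is a Saturday, so Sundays fall on 2, 9, 16, 23, 30; the last is October 30.
1 March 2023 is a Wednesday, so the first Monday is March 6.
Daylight saving runs 30 October 2022 – 6 March 2023; October 31, 2022 is inside that window, so Othkir District is at UTC+05:00.
12:00 Othkir District − 5h = 07:00 UTC.
1 September 2022 is a Thursday, so the first Sunday is September 4.
1 April 2023 is a Saturday, so Sundays fall on 2, 9, 16, 23, 30; the last is April 30.
At the standard offset (UTC+05:45), 07:00 UTC + 5h45m = 12:45 Lumund standard time.
Daylight saving runs 4 September 2022 – 30 April 2023; the standard-time date in Lumund, October 31, 2022, is inside that window, so Lumund is at UTC+06:45.
07:00 UTC + 6h45m = 13:45 Lumund.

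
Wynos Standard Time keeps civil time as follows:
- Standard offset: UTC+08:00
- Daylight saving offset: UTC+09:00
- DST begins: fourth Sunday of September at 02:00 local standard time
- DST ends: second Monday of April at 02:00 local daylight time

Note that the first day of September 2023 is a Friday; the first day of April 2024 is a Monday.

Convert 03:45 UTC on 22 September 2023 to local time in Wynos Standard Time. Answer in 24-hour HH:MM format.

1 September 2023 is a Friday, so the first Sunday is September 3 and the fourth is September 24.
1 April 2024 is a Monday, so the first Monday is April 1 and the second is April 8.
At the standard offset (UTC+08:00), 03:45 UTC + 8h = 11:45 Wynos Standard Time standard time.
Daylight saving runs 24 September 2023 – 8 April 2024; the standard-time date in Wynos Standard Time, 22 September 2023, is outside that window, so Wynos Standard Time is on standard time at UTC+08:00.
03:45 UTC + 8h = 11:45 local.

11:45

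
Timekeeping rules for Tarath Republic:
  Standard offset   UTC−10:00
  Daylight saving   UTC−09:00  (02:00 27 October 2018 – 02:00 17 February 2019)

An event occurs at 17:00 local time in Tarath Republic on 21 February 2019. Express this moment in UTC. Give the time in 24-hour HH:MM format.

21 February 2019 does not fall between 27 October 2018 and 17 February 2019, so daylight saving is not in effect and Tarath Republic is at UTC−10:00.
17:00 local + 10h = 03:00 UTC (rolling into the next day, 22 February 2019).

03:00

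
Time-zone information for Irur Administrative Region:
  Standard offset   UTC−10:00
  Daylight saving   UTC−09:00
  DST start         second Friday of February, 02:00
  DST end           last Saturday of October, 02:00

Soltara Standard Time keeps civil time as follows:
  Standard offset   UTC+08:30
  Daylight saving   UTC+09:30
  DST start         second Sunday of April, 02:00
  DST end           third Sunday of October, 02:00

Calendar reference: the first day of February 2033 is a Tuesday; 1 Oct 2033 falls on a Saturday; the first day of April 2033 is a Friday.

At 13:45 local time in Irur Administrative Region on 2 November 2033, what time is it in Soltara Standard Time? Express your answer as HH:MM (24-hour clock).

1 February 2033 is a Tuesday, so the first Friday is February 4 and the second is February 11.
1 October 2033 is a Saturday, so Saturdays fall on 1, 8, 15, 22, 29; the last is October 29.
2 November 2033 does not fall between 11 February and 29 October, so daylight saving is not in effect and Irur Administrative Region is at UTC−10:00.
13:45 Irur Administrative Region + 10h = 23:45 UTC.
1 April 2033 is a Friday, so the first Sunday is April 3 and the second is April 10.
1 October 2033 is a Saturday, so the first Sunday is October 2 and the third is October 16.
At the standard offset (UTC+08:30), 23:45 UTC + 8h30m = 08:15 Soltara Standard Time standard time (rolling into the next day, 3 November 2033).
Daylight saving runs 10 April – 16 October; the standard-time date in Soltara Standard Time, 3 November 2033, is outside that window, so Soltara Standard Time is on standard time at UTC+08:30.
23:45 UTC + 8h30m = 08:15 Soltara Standard Time (rolling into the next day, 3 November 2033).

08:15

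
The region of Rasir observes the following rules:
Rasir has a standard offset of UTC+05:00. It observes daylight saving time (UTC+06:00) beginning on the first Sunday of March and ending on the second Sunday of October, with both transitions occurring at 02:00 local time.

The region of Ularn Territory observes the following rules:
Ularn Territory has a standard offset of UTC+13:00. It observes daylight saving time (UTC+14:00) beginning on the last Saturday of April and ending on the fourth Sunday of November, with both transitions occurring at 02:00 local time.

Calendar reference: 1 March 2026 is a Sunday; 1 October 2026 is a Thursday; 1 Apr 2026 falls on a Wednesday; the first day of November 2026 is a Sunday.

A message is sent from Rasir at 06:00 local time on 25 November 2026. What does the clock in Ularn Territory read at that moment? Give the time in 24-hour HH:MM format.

14:00

1 March 2026 is a Sunday, so the first Sunday is March 1.
1 October 2026 is a Thursday, so the first Sunday is October 4 and the second is October 11.
25 November 2026 is outside the daylight-saving period (1 March – 11 October), so Rasir is on standard time, UTC+05:00.
06:00 Rasir − 5h = 01:00 UTC.
1 April 2026 is a Wednesday, so Saturdays fall on 4, 11, 18, 25; the last is April 25.
1 November 2026 is a Sunday, so the first Sunday is November 1 and the fourth is November 22.
At the standard offset (UTC+13:00), 01:00 UTC + 13h = 14:00 Ularn Territory standard time.
Daylight saving runs 25 April – 22 November; the standard-time date in Ularn Territory, 25 November 2026, is outside that window, so Ularn Territory is on standard time at UTC+13:00.
01:00 UTC + 13h = 14:00 Ularn Territory.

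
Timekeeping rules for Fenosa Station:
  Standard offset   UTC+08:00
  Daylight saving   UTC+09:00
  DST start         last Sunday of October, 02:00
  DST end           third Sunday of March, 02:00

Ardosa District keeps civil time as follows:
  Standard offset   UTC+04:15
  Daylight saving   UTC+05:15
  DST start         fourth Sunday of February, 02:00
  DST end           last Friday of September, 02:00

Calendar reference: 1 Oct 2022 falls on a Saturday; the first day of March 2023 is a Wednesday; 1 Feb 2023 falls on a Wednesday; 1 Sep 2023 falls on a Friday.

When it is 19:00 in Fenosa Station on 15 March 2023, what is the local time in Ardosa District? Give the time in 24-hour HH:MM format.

15:15

1 October 2022 is a Saturday, so Sundays fall on 2, 9, 16, 23, 30; the last is October 30.
1 March 2023 is a Wednesday, so the first Sunday is March 5 and the third is March 19.
15 March 2023 lies within the daylight-saving period (30 October 2022 – 19 March 2023), so Fenosa Station is on daylight time, UTC+09:00.
19:00 Fenosa Station − 9h = 10:00 UTC.
1 February 2023 is a Wednesday, so the first Sunday is February 5 and the fourth is February 26.
1 September 2023 is a Friday, so Fridays fall on 1, 8, 15, 22, 29; the last is September 29.
At the standard offset (UTC+04:15), 10:00 UTC + 4h15m = 14:15 Ardosa District standard time.
Daylight saving runs 26 February – 29 September; the standard-time date in Ardosa District, 15 March 2023, is inside that window, so Ardosa District is at UTC+05:15.
10:00 UTC + 5h15m = 15:15 Ardosa District.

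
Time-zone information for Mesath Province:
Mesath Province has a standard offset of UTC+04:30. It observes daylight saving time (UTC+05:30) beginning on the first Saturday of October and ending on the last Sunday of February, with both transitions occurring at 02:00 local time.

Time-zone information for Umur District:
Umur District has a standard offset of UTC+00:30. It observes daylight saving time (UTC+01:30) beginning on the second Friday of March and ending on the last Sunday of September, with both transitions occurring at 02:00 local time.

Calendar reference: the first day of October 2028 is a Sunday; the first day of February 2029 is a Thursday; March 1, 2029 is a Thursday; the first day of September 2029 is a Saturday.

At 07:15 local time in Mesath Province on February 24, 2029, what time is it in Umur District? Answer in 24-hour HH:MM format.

1 October 2028 is a Sunday, so the first Saturday is October 7.
1 February 2029 is a Thursday, so Sundays fall on 4, 11, 18, 25; the last is February 25.
February 24, 2029 falls between 7 October 2028 and 25 February 2029, so daylight saving is in effect and Mesath Province is at UTC+05:30.
07:15 Mesath Province − 5h30m = 01:45 UTC.
1 March 2029 is a Thursday, so the first Friday is March 2 and the second is March 9.
1 September 2029 is a Saturday, so Sundays fall on 2, 9, 16, 23, 30; the last is September 30.
At the standard offset (UTC+00:30), 01:45 UTC + 0h30m = 02:15 Umur District standard time.
The standard-time date in Umur District, February 24, 2029, is outside the daylight-saving period (9 March – 30 September), so Umur District is on standard time, UTC+00:30.
01:45 UTC + 0h30m = 02:15 Umur District.

02:15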